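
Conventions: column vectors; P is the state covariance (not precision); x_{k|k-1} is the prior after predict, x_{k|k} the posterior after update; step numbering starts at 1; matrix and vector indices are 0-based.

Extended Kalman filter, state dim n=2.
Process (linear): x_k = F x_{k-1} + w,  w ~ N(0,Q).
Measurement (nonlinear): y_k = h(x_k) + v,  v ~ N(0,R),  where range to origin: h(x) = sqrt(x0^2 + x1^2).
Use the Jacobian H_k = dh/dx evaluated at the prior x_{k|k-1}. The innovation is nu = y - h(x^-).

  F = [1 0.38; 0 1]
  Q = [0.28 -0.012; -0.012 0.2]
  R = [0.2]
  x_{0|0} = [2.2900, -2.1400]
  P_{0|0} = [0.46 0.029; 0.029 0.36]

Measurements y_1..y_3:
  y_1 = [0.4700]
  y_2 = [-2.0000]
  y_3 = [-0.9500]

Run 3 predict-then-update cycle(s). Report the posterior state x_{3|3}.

x_post = [-0.8627, 0.4363]

step 1: x^-=[1.4768, -2.1400]  P^-=[0.8140 0.1538; 0.1538 0.5600]  H_jac=[0.5680 -0.8230]  S=[0.6982]  K=[0.4809; -0.5351]  nu=[-2.1301]  x^+=[0.4524, -1.0003]  P^+=[0.6525 0.3335; 0.3335 0.3601]
step 2: x^-=[0.0723, -1.0003]  P^-=[1.2380 0.4583; 0.4583 0.5601]  H_jac=[0.0721 -0.9974]  S=[0.6978]  K=[-0.5273; -0.7533]  nu=[-3.0029]  x^+=[1.6556, 1.2619]  P^+=[1.0440 0.1811; 0.1811 0.1641]
step 3: x^-=[2.1351, 1.2619]  P^-=[1.4854 0.2315; 0.2315 0.3641]  H_jac=[0.8609 0.5088]  S=[1.5979]  K=[0.8740; 0.2407]  nu=[-3.4301]  x^+=[-0.8627, 0.4363]  P^+=[0.2649 -0.1046; -0.1046 0.2716]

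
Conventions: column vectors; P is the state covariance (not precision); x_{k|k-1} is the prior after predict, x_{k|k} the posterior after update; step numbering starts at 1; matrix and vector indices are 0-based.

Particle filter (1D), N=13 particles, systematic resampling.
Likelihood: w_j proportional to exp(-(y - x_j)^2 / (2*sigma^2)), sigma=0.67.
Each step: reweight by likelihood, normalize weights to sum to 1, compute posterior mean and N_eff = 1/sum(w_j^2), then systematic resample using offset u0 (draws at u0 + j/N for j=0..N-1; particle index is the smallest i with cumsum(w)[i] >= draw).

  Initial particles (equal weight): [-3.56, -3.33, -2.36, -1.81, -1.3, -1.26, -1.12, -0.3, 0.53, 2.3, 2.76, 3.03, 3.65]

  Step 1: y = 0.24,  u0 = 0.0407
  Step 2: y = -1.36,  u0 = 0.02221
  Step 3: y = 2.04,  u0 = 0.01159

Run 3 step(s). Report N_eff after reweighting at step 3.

step 1: w=[0.0000, 0.0000, 0.0003, 0.0048, 0.0369, 0.0422, 0.0659, 0.3738, 0.4710, 0.0046, 0.0004, 0.0001, 0.0000]  mean=-0.0347  Neff=2.7091  idx=[4, 6, 7, 7, 7, 7, 7, 8, 8, 8, 8, 8, 8]
step 2: w=[0.2865, 0.2698, 0.0823, 0.0823, 0.0823, 0.0823, 0.0823, 0.0054, 0.0054, 0.0054, 0.0054, 0.0054, 0.0054]  mean=-0.7809  Neff=5.2942  idx=[0, 0, 0, 0, 1, 1, 1, 2, 2, 3, 4, 5, 6]
step 3: w=[0.0003, 0.0003, 0.0003, 0.0003, 0.0011, 0.0011, 0.0011, 0.1659, 0.1659, 0.1659, 0.1659, 0.1659, 0.1659]  mean=-0.3039  Neff=6.0538  idx=[7, 7, 7, 8, 8, 9, 9, 10, 10, 11, 11, 12, 12]

N_eff = 6.0538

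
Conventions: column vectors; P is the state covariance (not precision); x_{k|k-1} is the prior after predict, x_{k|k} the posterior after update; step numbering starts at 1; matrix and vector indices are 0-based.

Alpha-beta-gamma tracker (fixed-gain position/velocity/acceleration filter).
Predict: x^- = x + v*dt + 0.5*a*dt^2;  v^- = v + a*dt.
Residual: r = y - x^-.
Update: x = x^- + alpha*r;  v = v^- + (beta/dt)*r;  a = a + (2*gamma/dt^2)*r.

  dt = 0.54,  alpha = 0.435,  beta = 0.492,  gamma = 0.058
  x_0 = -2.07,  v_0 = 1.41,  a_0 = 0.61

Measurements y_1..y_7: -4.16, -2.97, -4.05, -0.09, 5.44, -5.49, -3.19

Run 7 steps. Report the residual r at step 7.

step 1: x_pred=-1.2197  r=-2.9403  x^+=-2.4987  v^+=-0.9396  a^+=-0.5597
step 2: x_pred=-3.0877  r=0.1177  x^+=-3.0365  v^+=-1.1346  a^+=-0.5129
step 3: x_pred=-3.7239  r=-0.3261  x^+=-3.8658  v^+=-1.7086  a^+=-0.6426
step 4: x_pred=-4.8821  r=4.7921  x^+=-2.7975  v^+=2.3105  a^+=1.2638
step 5: x_pred=-1.3656  r=6.8056  x^+=1.5948  v^+=9.1936  a^+=3.9711
step 6: x_pred=7.1384  r=-12.6284  x^+=1.6450  v^+=-0.1679  a^+=-1.0526
step 7: x_pred=1.4009  r=-4.5909  x^+=-0.5961  v^+=-4.9191  a^+=-2.8789

resid = -4.5909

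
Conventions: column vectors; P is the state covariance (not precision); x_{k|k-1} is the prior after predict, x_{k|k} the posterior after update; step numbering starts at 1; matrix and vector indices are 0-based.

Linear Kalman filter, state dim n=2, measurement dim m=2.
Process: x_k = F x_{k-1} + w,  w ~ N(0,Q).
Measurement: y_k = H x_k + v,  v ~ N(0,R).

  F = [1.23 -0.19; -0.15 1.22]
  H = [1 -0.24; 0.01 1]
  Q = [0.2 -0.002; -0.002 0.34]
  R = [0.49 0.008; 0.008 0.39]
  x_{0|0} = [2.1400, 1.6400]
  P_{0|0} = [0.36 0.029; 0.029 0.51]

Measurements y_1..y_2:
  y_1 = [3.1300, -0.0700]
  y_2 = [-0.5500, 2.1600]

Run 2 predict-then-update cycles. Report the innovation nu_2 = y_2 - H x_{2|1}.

innov = [-4.1039, 2.1948]

step 1: x^-=[2.3206, 1.6798]  P^-=[0.7495 -0.1423; -0.1423 1.0966]  S=[1.3710 -0.3896; -0.3896 1.4838]  K=[0.5898 0.0640; -0.0929 0.7137]  nu=[1.2126, -1.7730]  x^+=[2.9222, 0.3018]  P^+=[0.2959 0.0267; 0.0267 0.2773]
step 2: x^-=[3.5370, -0.0702]  P^-=[0.6452 -0.0800; -0.0800 0.7496]  S=[1.2168 -0.2453; -0.2453 1.1381]  K=[0.5572 0.0555; -0.0847 0.6397]  nu=[-4.1039, 2.1948]  x^+=[1.3720, 1.6813]  P^+=[0.2791 0.0233; 0.0233 0.2486]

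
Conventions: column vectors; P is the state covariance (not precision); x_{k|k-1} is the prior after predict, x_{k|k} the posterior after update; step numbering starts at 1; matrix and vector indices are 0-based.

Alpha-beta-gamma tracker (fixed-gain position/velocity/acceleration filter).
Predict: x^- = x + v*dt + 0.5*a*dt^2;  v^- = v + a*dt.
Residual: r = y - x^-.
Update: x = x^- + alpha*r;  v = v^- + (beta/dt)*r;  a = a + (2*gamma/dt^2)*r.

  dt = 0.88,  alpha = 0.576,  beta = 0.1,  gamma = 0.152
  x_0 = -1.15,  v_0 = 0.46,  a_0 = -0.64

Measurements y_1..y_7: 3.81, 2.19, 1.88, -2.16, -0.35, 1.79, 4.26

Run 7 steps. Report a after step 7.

step 1: x_pred=-0.9930  r=4.8030  x^+=1.7735  v^+=0.4426  a^+=1.2455
step 2: x_pred=2.6453  r=-0.4553  x^+=2.3830  v^+=1.4869  a^+=1.0668
step 3: x_pred=4.1045  r=-2.2245  x^+=2.8232  v^+=2.1728  a^+=0.1935
step 4: x_pred=4.8102  r=-6.9702  x^+=0.7954  v^+=1.5510  a^+=-2.5428
step 5: x_pred=1.1757  r=-1.5257  x^+=0.2969  v^+=-0.8600  a^+=-3.1417
step 6: x_pred=-1.6763  r=3.4663  x^+=0.3203  v^+=-3.2308  a^+=-1.7810
step 7: x_pred=-3.2124  r=7.4724  x^+=1.0917  v^+=-3.9489  a^+=1.1524

a_post = 1.1524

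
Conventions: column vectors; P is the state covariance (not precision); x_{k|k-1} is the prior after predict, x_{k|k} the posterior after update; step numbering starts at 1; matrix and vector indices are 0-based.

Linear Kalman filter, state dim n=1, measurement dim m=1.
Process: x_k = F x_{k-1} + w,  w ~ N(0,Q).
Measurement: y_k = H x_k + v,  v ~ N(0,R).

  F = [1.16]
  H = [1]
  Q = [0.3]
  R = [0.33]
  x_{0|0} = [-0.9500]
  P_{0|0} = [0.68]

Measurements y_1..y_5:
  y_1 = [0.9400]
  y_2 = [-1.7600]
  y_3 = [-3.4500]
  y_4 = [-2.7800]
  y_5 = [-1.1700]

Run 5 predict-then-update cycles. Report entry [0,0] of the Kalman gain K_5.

step 1: x^-=[-1.1020]  P^-=[1.2150]  S=[1.5450]  K=[0.7864]  nu=[2.0420]  x^+=[0.5038]  P^+=[0.2595]
step 2: x^-=[0.5845]  P^-=[0.6492]  S=[0.9792]  K=[0.6630]  nu=[-2.3445]  x^+=[-0.9699]  P^+=[0.2188]
step 3: x^-=[-1.1251]  P^-=[0.5944]  S=[0.9244]  K=[0.6430]  nu=[-2.3249]  x^+=[-2.6200]  P^+=[0.2122]
step 4: x^-=[-3.0392]  P^-=[0.5855]  S=[0.9155]  K=[0.6396]  nu=[0.2592]  x^+=[-2.8734]  P^+=[0.2111]
step 5: x^-=[-3.3332]  P^-=[0.5840]  S=[0.9140]  K=[0.6389]  nu=[2.1632]  x^+=[-1.9510]  P^+=[0.2109]

K[0,0] = 0.6389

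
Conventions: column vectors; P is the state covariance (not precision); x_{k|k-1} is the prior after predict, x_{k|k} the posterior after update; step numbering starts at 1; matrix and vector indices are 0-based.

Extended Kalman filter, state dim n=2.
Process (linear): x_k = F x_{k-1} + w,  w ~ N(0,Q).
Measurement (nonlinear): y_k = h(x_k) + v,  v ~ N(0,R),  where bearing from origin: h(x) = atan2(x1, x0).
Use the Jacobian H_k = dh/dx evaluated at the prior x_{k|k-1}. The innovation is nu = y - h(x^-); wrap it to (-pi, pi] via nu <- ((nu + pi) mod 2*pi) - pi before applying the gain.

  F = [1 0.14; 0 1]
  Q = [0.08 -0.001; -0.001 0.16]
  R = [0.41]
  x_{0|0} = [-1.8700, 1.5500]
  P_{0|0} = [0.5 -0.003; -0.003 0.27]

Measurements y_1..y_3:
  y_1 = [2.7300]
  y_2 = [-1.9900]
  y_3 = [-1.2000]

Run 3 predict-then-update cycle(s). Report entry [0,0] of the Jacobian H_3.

H_jac[0,0] = -0.1432

step 1: x^-=[-1.6530, 1.5500]  P^-=[0.5845 0.0338; 0.0338 0.4300]  H_jac=[-0.3019 -0.3219]  S=[0.5144]  K=[-0.3641; -0.2889]  nu=[0.3417]  x^+=[-1.7774, 1.4513]  P^+=[0.5163 -0.0203; -0.0203 0.3871]
step 2: x^-=[-1.5742, 1.4513]  P^-=[0.5981 0.0329; 0.0329 0.5471]  H_jac=[-0.3166 -0.3434]  S=[0.5416]  K=[-0.3705; -0.3661]  nu=[1.8964]  x^+=[-2.2768, 0.7571]  P^+=[0.5238 -0.0406; -0.0406 0.4745]
step 3: x^-=[-2.1708, 0.7571]  P^-=[0.6018 0.0248; 0.0248 0.6345]  H_jac=[-0.1432 -0.4107]  S=[0.5323]  K=[-0.1811; -0.4962]  nu=[2.2772]  x^+=[-2.5832, -0.3729]  P^+=[0.5843 -0.0230; -0.0230 0.5034]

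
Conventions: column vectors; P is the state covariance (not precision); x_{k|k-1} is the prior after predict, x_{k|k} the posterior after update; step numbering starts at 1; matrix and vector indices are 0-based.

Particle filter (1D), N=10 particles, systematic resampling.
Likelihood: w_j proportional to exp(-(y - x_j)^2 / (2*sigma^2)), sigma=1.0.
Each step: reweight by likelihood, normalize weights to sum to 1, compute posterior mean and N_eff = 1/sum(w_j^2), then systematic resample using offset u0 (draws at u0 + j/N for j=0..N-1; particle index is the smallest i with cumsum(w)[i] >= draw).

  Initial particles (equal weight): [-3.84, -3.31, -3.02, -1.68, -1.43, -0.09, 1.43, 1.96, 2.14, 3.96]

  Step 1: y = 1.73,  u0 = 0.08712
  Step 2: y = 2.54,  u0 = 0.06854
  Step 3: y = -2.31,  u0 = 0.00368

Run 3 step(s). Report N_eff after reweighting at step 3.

N_eff = 3.3799

step 1: w=[0.0000, 0.0000, 0.0000, 0.0010, 0.0022, 0.0609, 0.3051, 0.3108, 0.2934, 0.0266]  mean=1.7685  Neff=3.5682  idx=[6, 6, 6, 7, 7, 7, 8, 8, 8, 9]
step 2: w=[0.0741, 0.0741, 0.0741, 0.1159, 0.1159, 0.1159, 0.1266, 0.1266, 0.1266, 0.0501]  mean=2.0107  Neff=9.3111  idx=[0, 2, 3, 4, 5, 5, 6, 7, 8, 9]
step 3: w=[0.3784, 0.3784, 0.0453, 0.0453, 0.0453, 0.0453, 0.0207, 0.0207, 0.0207, 0.0000]  mean=1.5701  Neff=3.3799  idx=[0, 0, 0, 0, 1, 1, 1, 1, 3, 5]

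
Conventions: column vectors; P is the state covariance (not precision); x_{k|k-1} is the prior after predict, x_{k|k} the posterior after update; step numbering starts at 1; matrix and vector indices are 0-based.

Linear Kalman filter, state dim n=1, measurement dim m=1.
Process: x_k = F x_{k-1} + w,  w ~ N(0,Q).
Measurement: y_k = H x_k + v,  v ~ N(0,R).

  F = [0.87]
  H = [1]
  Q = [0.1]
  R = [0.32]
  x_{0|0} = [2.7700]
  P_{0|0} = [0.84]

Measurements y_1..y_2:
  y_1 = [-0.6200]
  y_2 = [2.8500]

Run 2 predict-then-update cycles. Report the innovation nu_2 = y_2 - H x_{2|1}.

innov = [2.5905]

step 1: x^-=[2.4099]  P^-=[0.7358]  S=[1.0558]  K=[0.6969]  nu=[-3.0299]  x^+=[0.2983]  P^+=[0.2230]
step 2: x^-=[0.2595]  P^-=[0.2688]  S=[0.5888]  K=[0.4565]  nu=[2.5905]  x^+=[1.4421]  P^+=[0.1461]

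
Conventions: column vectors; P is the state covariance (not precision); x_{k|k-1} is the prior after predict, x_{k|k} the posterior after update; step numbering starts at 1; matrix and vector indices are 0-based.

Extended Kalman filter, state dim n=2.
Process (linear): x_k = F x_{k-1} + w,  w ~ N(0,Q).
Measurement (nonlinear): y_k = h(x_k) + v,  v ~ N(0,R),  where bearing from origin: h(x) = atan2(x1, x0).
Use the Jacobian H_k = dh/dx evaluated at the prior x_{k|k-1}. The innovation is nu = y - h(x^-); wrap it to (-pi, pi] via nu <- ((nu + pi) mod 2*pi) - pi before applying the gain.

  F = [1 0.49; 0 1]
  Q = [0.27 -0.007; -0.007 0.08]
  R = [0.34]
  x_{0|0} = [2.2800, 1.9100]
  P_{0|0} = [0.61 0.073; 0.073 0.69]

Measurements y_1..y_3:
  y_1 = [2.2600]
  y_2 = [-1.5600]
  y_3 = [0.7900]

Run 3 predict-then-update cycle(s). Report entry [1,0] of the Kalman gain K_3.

step 1: x^-=[3.2159, 1.9100]  P^-=[1.1172 0.4041; 0.4041 0.7700]  H_jac=[-0.1365 0.2299]  S=[0.3761]  K=[-0.1585; 0.3239]  nu=[1.7241]  x^+=[2.9426, 2.4684]  P^+=[1.1078 0.4234; 0.4234 0.7305]
step 2: x^-=[4.1521, 2.4684]  P^-=[1.9681 0.7744; 0.7744 0.8105]  H_jac=[-0.1058 0.1780]  S=[0.3585]  K=[-0.1964; 0.1738]  nu=[-2.0964]  x^+=[4.5637, 2.1041]  P^+=[1.9543 0.7866; 0.7866 0.7997]
step 3: x^-=[5.5947, 2.1041]  P^-=[3.1872 1.1715; 1.1715 0.8797]  H_jac=[-0.0589 0.1566]  S=[0.3510]  K=[-0.0121; 0.1959]  nu=[0.4303]  x^+=[5.5895, 2.1884]  P^+=[3.1871 1.1723; 1.1723 0.8662]

K[1,0] = 0.1959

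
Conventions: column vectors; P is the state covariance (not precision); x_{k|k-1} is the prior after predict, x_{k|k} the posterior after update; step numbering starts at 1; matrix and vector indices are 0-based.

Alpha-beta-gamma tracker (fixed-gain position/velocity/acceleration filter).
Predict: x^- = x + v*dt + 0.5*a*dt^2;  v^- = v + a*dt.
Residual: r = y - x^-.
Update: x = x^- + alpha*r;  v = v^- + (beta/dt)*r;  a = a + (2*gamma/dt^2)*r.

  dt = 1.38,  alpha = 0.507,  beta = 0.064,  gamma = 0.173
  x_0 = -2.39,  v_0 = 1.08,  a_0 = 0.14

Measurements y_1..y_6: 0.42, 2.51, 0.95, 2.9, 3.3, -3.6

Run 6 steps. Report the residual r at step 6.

resid = -7.3661

step 1: x_pred=-0.7663  r=1.1863  x^+=-0.1648  v^+=1.3282  a^+=0.3555
step 2: x_pred=2.0066  r=0.5034  x^+=2.2618  v^+=1.8422  a^+=0.4470
step 3: x_pred=5.2297  r=-4.2797  x^+=3.0599  v^+=2.2606  a^+=-0.3306
step 4: x_pred=5.8647  r=-2.9647  x^+=4.3616  v^+=1.6669  a^+=-0.8692
step 5: x_pred=5.8342  r=-2.5342  x^+=4.5494  v^+=0.3498  a^+=-1.3296
step 6: x_pred=3.7661  r=-7.3661  x^+=0.0315  v^+=-1.8267  a^+=-2.6679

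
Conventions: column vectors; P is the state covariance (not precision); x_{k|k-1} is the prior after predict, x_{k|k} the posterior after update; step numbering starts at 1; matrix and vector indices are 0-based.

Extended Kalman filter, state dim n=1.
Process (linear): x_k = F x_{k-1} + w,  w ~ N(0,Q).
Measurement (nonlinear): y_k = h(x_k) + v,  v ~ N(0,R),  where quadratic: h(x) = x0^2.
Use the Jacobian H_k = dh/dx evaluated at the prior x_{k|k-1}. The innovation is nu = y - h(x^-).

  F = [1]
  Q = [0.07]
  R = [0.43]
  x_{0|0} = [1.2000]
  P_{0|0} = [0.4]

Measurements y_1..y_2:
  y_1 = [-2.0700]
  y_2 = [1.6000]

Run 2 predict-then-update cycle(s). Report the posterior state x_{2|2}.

x_post = [-0.1237]

step 1: x^-=[1.2000]  P^-=[0.4700]  H_jac=[2.4000]  S=[3.1372]  K=[0.3596]  nu=[-3.5100]  x^+=[-0.0620]  P^+=[0.0644]
step 2: x^-=[-0.0620]  P^-=[0.1344]  H_jac=[-0.1241]  S=[0.4321]  K=[-0.0386]  nu=[1.5962]  x^+=[-0.1237]  P^+=[0.1338]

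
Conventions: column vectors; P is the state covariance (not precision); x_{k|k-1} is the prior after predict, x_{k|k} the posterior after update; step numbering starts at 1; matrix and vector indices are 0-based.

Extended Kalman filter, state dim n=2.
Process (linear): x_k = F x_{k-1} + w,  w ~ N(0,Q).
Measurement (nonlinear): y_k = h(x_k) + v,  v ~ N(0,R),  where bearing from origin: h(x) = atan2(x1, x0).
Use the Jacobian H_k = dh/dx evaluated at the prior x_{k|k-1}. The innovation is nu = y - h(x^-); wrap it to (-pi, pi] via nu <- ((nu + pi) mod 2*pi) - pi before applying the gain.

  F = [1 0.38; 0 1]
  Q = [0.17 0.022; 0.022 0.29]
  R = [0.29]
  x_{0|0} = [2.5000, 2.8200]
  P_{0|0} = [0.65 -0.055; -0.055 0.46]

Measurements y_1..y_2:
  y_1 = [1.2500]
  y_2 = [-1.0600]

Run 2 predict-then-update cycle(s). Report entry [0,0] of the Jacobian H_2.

H_jac[0,0] = -0.1011

step 1: x^-=[3.5716, 2.8200]  P^-=[0.8446 0.1418; 0.1418 0.7500]  H_jac=[-0.1362 0.1725]  S=[0.3213]  K=[-0.2818; 0.3425]  nu=[0.5817]  x^+=[3.4077, 3.0192]  P^+=[0.8191 0.1728; 0.1728 0.7123]
step 2: x^-=[4.5550, 3.0192]  P^-=[1.2233 0.4655; 0.4655 1.0023]  H_jac=[-0.1011 0.1525]  S=[0.3115]  K=[-0.1691; 0.3397]  nu=[-1.6453]  x^+=[4.8332, 2.4602]  P^+=[1.2144 0.4834; 0.4834 0.9664]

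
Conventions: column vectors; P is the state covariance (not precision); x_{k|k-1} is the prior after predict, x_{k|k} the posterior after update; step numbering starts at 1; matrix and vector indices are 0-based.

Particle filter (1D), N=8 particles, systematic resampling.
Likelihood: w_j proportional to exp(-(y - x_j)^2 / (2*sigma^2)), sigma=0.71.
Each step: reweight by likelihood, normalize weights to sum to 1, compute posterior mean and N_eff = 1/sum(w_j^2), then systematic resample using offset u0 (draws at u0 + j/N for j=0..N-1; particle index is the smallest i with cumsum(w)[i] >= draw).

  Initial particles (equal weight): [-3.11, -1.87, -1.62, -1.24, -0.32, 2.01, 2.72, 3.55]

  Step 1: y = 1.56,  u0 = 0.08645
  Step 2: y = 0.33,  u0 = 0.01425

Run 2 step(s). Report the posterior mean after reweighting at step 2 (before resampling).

step 1: w=[0.0000, 0.0000, 0.0000, 0.0004, 0.0265, 0.7230, 0.2327, 0.0174]  mean=2.1388  Neff=1.7306  idx=[5, 5, 5, 5, 5, 5, 6, 6]
step 2: w=[0.1636, 0.1636, 0.1636, 0.1636, 0.1636, 0.1636, 0.0093, 0.0093]  mean=2.0232  Neff=6.2231  idx=[0, 0, 1, 2, 3, 3, 4, 5]

post_mean = 2.0232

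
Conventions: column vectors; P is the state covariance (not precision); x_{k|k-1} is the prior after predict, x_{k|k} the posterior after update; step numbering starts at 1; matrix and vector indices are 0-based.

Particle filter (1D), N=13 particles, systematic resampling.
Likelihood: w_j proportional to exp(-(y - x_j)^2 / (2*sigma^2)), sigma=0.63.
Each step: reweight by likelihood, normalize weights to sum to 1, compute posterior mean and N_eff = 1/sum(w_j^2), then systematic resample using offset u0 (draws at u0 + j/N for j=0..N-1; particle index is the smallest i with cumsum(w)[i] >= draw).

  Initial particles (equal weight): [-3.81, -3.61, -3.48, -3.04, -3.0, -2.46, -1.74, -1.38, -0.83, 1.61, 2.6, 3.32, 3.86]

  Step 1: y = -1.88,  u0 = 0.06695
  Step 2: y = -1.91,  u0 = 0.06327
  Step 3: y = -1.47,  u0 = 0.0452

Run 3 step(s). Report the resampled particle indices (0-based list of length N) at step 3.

resampled_idx = [1, 2, 3, 4, 5, 6, 7, 8, 8, 9, 10, 11, 12]

step 1: w=[0.0030, 0.0075, 0.0129, 0.0598, 0.0671, 0.2132, 0.3177, 0.2377, 0.0812, 0.0000, 0.0000, 0.0000, 0.0000]  mean=-1.9390  Neff=4.5924  idx=[3, 4, 5, 5, 6, 6, 6, 6, 7, 7, 7, 7, 8]
step 2: w=[0.0230, 0.0258, 0.0787, 0.0787, 0.1110, 0.1110, 0.1110, 0.1110, 0.0808, 0.0808, 0.0808, 0.0808, 0.0265]  mean=-1.7752  Neff=11.1479  idx=[2, 3, 4, 4, 5, 6, 6, 7, 8, 9, 10, 11, 12]
step 3: w=[0.0274, 0.0274, 0.0860, 0.0860, 0.0860, 0.0860, 0.0860, 0.0860, 0.0933, 0.0933, 0.0933, 0.0933, 0.0562]  mean=-1.5940  Neff=11.9313  idx=[1, 2, 3, 4, 5, 6, 7, 8, 8, 9, 10, 11, 12]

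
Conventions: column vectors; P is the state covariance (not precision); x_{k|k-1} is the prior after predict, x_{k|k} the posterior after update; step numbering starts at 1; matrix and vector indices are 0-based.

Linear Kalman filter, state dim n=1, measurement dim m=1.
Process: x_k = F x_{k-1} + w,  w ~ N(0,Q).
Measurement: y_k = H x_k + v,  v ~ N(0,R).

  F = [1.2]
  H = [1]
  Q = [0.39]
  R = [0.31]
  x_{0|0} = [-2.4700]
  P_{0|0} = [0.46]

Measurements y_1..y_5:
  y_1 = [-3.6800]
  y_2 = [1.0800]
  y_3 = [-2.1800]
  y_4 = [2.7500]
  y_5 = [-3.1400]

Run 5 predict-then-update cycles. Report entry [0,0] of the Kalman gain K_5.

step 1: x^-=[-2.9640]  P^-=[1.0524]  S=[1.3624]  K=[0.7725]  nu=[-0.7160]  x^+=[-3.5171]  P^+=[0.2395]
step 2: x^-=[-4.2205]  P^-=[0.7348]  S=[1.0448]  K=[0.7033]  nu=[5.3005]  x^+=[-0.4927]  P^+=[0.2180]
step 3: x^-=[-0.5912]  P^-=[0.7040]  S=[1.0140]  K=[0.6943]  nu=[-1.5888]  x^+=[-1.6942]  P^+=[0.2152]
step 4: x^-=[-2.0331]  P^-=[0.6999]  S=[1.0099]  K=[0.6930]  nu=[4.7831]  x^+=[1.2818]  P^+=[0.2148]
step 5: x^-=[1.5382]  P^-=[0.6994]  S=[1.0094]  K=[0.6929]  nu=[-4.6782]  x^+=[-1.7032]  P^+=[0.2148]

K[0,0] = 0.6929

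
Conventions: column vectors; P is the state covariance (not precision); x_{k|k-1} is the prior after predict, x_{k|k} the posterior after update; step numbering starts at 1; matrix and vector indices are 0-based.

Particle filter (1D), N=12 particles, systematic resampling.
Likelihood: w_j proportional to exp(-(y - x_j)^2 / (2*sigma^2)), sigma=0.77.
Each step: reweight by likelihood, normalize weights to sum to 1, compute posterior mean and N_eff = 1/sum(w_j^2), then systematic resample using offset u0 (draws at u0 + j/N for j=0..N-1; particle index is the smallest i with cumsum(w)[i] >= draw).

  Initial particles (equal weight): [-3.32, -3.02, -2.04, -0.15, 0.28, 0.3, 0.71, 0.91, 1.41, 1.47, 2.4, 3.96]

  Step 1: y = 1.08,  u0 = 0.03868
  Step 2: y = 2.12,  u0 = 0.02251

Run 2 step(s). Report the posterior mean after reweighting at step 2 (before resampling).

post_mean = 1.2702

step 1: w=[0.0000, 0.0000, 0.0001, 0.0522, 0.1089, 0.1119, 0.1665, 0.1824, 0.1705, 0.1644, 0.0430, 0.0002]  mean=0.9262  Neff=6.8475  idx=[3, 4, 5, 6, 6, 7, 7, 8, 8, 8, 9, 9]
step 2: w=[0.0029, 0.0129, 0.0138, 0.0420, 0.0420, 0.0654, 0.0654, 0.1469, 0.1469, 0.1469, 0.1574, 0.1574]  mean=1.2702  Neff=7.8894  idx=[2, 4, 6, 7, 7, 8, 8, 9, 10, 10, 11, 11]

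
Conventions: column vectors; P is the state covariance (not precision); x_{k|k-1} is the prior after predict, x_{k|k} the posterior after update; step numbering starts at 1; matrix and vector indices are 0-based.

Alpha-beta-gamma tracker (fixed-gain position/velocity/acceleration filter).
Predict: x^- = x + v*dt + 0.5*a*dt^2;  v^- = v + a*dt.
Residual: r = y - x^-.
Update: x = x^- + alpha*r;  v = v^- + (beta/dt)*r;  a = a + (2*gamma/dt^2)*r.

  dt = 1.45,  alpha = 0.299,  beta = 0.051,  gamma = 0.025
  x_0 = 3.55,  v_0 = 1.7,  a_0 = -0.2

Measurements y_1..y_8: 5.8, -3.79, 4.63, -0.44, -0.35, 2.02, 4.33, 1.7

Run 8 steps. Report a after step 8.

a_post = -0.0798

step 1: x_pred=5.8047  r=-0.0047  x^+=5.8033  v^+=1.4098  a^+=-0.2001
step 2: x_pred=7.6372  r=-11.4272  x^+=4.2205  v^+=0.7177  a^+=-0.4719
step 3: x_pred=4.7652  r=-0.1352  x^+=4.7247  v^+=0.0288  a^+=-0.4751
step 4: x_pred=4.2671  r=-4.7071  x^+=2.8597  v^+=-0.8256  a^+=-0.5870
step 5: x_pred=1.0454  r=-1.3954  x^+=0.6282  v^+=-1.7259  a^+=-0.6202
step 6: x_pred=-2.5264  r=4.5464  x^+=-1.1670  v^+=-2.4653  a^+=-0.5121
step 7: x_pred=-5.2800  r=9.6100  x^+=-2.4066  v^+=-2.8698  a^+=-0.2835
step 8: x_pred=-6.8659  r=8.5659  x^+=-4.3047  v^+=-2.9797  a^+=-0.0798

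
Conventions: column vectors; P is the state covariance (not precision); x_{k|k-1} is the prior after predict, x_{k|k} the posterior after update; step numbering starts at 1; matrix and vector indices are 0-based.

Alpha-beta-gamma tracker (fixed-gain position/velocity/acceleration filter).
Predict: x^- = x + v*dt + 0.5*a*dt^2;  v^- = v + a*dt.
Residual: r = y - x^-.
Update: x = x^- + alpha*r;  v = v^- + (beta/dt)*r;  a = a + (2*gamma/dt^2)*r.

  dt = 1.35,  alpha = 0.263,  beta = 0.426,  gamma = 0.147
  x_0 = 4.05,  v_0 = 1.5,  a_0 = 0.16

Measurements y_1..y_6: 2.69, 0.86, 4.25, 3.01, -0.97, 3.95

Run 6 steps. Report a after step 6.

step 1: x_pred=6.2208  r=-3.5308  x^+=5.2922  v^+=0.6018  a^+=-0.4096
step 2: x_pred=5.7315  r=-4.8715  x^+=4.4503  v^+=-1.4883  a^+=-1.1954
step 3: x_pred=1.3517  r=2.8983  x^+=2.1140  v^+=-2.1876  a^+=-0.7279
step 4: x_pred=-1.5025  r=4.5125  x^+=-0.3157  v^+=-1.7462  a^+=0.0001
step 5: x_pred=-2.6731  r=1.7031  x^+=-2.2252  v^+=-1.2087  a^+=0.2748
step 6: x_pred=-3.6066  r=7.5566  x^+=-1.6192  v^+=1.5468  a^+=1.4938

a_post = 1.4938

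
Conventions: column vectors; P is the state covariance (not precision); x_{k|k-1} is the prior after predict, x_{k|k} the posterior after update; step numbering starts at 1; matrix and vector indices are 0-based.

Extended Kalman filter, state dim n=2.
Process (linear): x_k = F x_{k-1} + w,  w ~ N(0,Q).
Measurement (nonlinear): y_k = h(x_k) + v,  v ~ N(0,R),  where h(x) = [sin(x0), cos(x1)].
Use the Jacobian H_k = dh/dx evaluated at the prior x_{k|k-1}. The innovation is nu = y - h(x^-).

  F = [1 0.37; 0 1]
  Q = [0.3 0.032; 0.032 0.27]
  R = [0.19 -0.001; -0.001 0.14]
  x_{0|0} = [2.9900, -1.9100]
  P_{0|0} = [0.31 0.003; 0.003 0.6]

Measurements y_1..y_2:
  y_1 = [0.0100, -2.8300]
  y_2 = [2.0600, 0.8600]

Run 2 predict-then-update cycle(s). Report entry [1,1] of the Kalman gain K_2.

K[1,1] = -0.8024

step 1: x^-=[2.2833, -1.9100]  P^-=[0.6944 0.2570; 0.2570 0.8700]  H_jac=[-0.6537 0.0000; 0.0000 0.9430]  S=[0.4867 -0.1594; -0.1594 0.9137]  K=[-0.8970 0.1087; -0.0541 0.8885]  nu=[-0.7467, -2.4973]  x^+=[2.6815, -4.0884]  P^+=[0.2609 0.0171; 0.0171 0.1320]
step 2: x^-=[1.1688, -4.0884]  P^-=[0.5916 0.0979; 0.0979 0.4020]  H_jac=[0.3912 0.0000; 0.0000 -0.8115]  S=[0.2805 -0.0321; -0.0321 0.4047]  K=[0.8098 -0.1321; 0.0448 -0.8024]  nu=[1.1397, 1.4443]  x^+=[1.9010, -5.1963]  P^+=[0.3936 0.0238; 0.0238 0.1385]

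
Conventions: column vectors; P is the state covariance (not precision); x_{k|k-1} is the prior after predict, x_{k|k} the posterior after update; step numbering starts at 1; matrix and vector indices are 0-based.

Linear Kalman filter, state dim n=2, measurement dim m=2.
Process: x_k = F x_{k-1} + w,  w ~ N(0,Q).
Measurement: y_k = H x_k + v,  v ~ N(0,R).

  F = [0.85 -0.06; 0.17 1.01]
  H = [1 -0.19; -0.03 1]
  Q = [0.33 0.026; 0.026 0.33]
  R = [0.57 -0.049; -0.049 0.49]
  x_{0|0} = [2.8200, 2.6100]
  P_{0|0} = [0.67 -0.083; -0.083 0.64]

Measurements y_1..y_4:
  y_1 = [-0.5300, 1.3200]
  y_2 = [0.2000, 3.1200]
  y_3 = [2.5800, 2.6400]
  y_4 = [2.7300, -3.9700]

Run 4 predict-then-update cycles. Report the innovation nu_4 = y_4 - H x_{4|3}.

innov = [2.0391, -7.0375]

step 1: x^-=[2.2404, 3.1155]  P^-=[0.8248 0.0136; 0.0136 0.9737]  S=[1.4248 -0.2451; -0.2451 1.4636]  K=[0.5929 0.0917; -0.0061 0.6640]  nu=[-2.1785, -1.7283]  x^+=[0.7905, 1.9812]  P^+=[0.3384 0.0260; 0.0260 0.3264]
step 2: x^-=[0.5530, 2.1354]  P^-=[0.5730 0.0772; 0.0772 0.6817]  S=[1.1383 -0.1181; -0.1181 1.1676]  K=[0.5011 0.1021; 0.0145 0.5833]  nu=[0.0527, 1.0012]  x^+=[0.6816, 2.7202]  P^+=[0.2871 0.0341; 0.0341 0.2861]
step 3: x^-=[0.4162, 2.8633]  P^-=[0.5350 0.0790; 0.0790 0.6419]  S=[1.0981 -0.1075; -0.1075 1.1276]  K=[0.4835 0.1020; 0.0166 0.5687]  nu=[2.7079, -0.2108]  x^+=[1.7039, 2.7884]  P^+=[0.2772 0.0346; 0.0346 0.2789]
step 4: x^-=[1.2810, 3.1059]  P^-=[0.5277 0.0785; 0.0785 0.6344]  S=[1.0908 -0.1064; -0.1064 1.1202]  K=[0.4800 0.1015; 0.0167 0.5658]  nu=[2.0391, -7.0375]  x^+=[1.5452, -0.8421]  P^+=[0.2752 0.0345; 0.0345 0.2775]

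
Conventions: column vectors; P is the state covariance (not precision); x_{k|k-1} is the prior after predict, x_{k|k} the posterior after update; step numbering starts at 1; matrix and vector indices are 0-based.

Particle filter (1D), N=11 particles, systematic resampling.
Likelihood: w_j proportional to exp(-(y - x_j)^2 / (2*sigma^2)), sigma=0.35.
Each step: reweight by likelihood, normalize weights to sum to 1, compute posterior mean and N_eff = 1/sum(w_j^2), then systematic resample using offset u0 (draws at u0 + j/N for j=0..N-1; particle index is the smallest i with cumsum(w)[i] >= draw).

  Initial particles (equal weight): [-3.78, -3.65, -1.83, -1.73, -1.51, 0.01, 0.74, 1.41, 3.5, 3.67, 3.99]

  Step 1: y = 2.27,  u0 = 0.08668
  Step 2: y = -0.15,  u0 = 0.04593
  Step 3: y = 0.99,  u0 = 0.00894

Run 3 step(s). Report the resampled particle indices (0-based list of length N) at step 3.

step 1: w=[0.0000, 0.0000, 0.0000, 0.0000, 0.0000, 0.0000, 0.0014, 0.9515, 0.0405, 0.0065, 0.0001]  mean=1.5088  Neff=1.1026  idx=[7, 7, 7, 7, 7, 7, 7, 7, 7, 7, 9]
step 2: w=[0.1000, 0.1000, 0.1000, 0.1000, 0.1000, 0.1000, 0.1000, 0.1000, 0.1000, 0.1000, 0.0000]  mean=1.4100  Neff=10.0000  idx=[0, 1, 2, 3, 4, 5, 5, 6, 7, 8, 9]
step 3: w=[0.0909, 0.0909, 0.0909, 0.0909, 0.0909, 0.0909, 0.0909, 0.0909, 0.0909, 0.0909, 0.0909]  mean=1.4100  Neff=11.0000  idx=[0, 1, 2, 3, 4, 5, 6, 7, 8, 9, 10]

resampled_idx = [0, 1, 2, 3, 4, 5, 6, 7, 8, 9, 10]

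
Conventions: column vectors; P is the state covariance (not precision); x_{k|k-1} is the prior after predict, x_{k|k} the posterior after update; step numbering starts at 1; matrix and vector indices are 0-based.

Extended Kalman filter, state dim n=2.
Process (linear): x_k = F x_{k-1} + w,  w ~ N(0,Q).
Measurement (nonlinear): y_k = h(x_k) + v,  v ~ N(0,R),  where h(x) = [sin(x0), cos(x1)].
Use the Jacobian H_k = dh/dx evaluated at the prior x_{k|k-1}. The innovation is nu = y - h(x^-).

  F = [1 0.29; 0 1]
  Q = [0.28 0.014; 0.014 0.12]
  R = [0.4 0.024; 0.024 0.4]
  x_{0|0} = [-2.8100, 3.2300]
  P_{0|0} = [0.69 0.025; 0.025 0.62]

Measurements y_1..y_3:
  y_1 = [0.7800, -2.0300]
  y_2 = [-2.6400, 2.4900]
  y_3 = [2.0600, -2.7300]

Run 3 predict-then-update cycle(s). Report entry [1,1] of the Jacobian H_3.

H_jac[1,1] = -0.9953

step 1: x^-=[-1.8733, 3.2300]  P^-=[1.0366 0.2188; 0.2188 0.7400]  H_jac=[-0.2979 0.0000; 0.0000 0.0883]  S=[0.4920 0.0182; 0.0182 0.4058]  K=[-0.6305 0.0760; -0.1387 0.1673]  nu=[1.7346, -1.0339]  x^+=[-3.0455, 2.8165]  P^+=[0.8405 0.1727; 0.1727 0.7200]
step 2: x^-=[-2.2287, 2.8165]  P^-=[1.2812 0.3955; 0.3955 0.8400]  H_jac=[-0.6115 0.0000; 0.0000 -0.3194]  S=[0.8791 0.1013; 0.1013 0.4857]  K=[-0.8824 -0.0761; -0.2167 -0.5072]  nu=[-1.8487, 3.4376]  x^+=[-0.8591, 1.4735]  P^+=[0.5802 0.1617; 0.1617 0.6515]
step 3: x^-=[-0.4318, 1.4735]  P^-=[1.0088 0.3646; 0.3646 0.7715]  H_jac=[0.9082 0.0000; 0.0000 -0.9953]  S=[1.2322 -0.3056; -0.3056 1.1643]  K=[0.7127 -0.1246; 0.1125 -0.6300]  nu=[2.4785, -2.8271]  x^+=[1.6870, 3.5335]  P^+=[0.3106 0.0329; 0.0329 0.2505]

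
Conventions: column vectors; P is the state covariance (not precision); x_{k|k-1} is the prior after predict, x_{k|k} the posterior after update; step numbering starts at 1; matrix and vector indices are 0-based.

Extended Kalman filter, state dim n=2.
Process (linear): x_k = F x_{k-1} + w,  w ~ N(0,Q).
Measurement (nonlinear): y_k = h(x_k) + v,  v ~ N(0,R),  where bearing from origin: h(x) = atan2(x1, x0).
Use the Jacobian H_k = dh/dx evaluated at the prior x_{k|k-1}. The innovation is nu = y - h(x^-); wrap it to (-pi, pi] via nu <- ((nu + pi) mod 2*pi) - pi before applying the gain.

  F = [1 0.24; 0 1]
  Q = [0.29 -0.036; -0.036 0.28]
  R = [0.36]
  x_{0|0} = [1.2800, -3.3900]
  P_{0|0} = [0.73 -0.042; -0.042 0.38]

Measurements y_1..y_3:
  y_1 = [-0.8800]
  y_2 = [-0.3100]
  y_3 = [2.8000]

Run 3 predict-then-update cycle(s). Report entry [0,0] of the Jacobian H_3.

step 1: x^-=[0.4664, -3.3900]  P^-=[1.0217 0.0132; 0.0132 0.6600]  H_jac=[0.2895 0.0398]  S=[0.4470]  K=[0.6629; 0.0674]  nu=[0.5541]  x^+=[0.8337, -3.3527]  P^+=[0.8253 -0.0068; -0.0068 0.6580]
step 2: x^-=[0.0291, -3.3527]  P^-=[1.1499 0.1152; 0.1152 0.9380]  H_jac=[0.2982 0.0026]  S=[0.4625]  K=[0.7422; 0.0795]  nu=[1.2521]  x^+=[0.9584, -3.2531]  P^+=[0.8952 0.0879; 0.0879 0.9350]
step 3: x^-=[0.1777, -3.2531]  P^-=[1.2812 0.2763; 0.2763 1.2150]  H_jac=[0.3065 0.0167]  S=[0.4835]  K=[0.8217; 0.2172]  nu=[-1.9670]  x^+=[-1.4385, -3.6803]  P^+=[0.9548 0.1900; 0.1900 1.1922]

H_jac[0,0] = 0.3065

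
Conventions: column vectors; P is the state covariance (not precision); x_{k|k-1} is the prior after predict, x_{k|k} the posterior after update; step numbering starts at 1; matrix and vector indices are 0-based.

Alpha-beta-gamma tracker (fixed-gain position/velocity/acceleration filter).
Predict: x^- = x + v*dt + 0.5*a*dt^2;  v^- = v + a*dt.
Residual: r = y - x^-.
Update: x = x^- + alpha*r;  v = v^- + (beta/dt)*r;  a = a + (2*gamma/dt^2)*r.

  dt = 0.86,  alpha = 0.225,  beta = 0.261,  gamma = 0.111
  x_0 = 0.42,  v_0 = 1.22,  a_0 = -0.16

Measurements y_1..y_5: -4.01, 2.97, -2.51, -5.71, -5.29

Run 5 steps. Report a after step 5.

a_post = -1.0622

step 1: x_pred=1.4100  r=-5.4200  x^+=0.1905  v^+=-0.5625  a^+=-1.7869
step 2: x_pred=-0.9540  r=3.9240  x^+=-0.0711  v^+=-0.9083  a^+=-0.6090
step 3: x_pred=-1.0775  r=-1.4325  x^+=-1.3998  v^+=-1.8669  a^+=-1.0390
step 4: x_pred=-3.3896  r=-2.3204  x^+=-3.9117  v^+=-3.4646  a^+=-1.7355
step 5: x_pred=-7.5330  r=2.2430  x^+=-7.0284  v^+=-4.2765  a^+=-1.0622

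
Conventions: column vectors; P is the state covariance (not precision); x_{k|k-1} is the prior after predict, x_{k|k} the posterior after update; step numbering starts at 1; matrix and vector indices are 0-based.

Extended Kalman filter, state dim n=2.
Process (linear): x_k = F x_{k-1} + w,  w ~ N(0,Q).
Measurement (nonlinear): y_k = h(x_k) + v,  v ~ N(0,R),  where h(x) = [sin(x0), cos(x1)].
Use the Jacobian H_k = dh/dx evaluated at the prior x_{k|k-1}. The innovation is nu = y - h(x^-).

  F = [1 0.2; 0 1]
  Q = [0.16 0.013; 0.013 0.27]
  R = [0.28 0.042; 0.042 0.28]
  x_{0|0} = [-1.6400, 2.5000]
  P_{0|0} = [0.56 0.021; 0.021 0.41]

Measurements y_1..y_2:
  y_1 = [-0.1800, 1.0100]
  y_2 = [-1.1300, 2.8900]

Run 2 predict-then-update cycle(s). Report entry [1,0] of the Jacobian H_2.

step 1: x^-=[-1.1400, 2.5000]  P^-=[0.7448 0.1160; 0.1160 0.6800]  H_jac=[0.4176 0.0000; 0.0000 -0.5985]  S=[0.4099 0.0130; 0.0130 0.5236]  K=[0.7636 -0.1516; 0.1430 -0.7809]  nu=[0.7286, 1.8111]  x^+=[-0.8581, 1.1899]  P^+=[0.4968 0.0173; 0.0173 0.3553]
step 2: x^-=[-0.6201, 1.1899]  P^-=[0.6779 0.1014; 0.1014 0.6253]  H_jac=[0.8138 0.0000; 0.0000 -0.9283]  S=[0.7290 -0.0346; -0.0346 0.8189]  K=[0.7529 -0.0831; 0.0797 -0.7055]  nu=[-0.5489, 2.5183]  x^+=[-1.2427, -0.6305]  P^+=[0.2547 -0.0090; -0.0090 0.2092]

H_jac[1,0] = 0.0000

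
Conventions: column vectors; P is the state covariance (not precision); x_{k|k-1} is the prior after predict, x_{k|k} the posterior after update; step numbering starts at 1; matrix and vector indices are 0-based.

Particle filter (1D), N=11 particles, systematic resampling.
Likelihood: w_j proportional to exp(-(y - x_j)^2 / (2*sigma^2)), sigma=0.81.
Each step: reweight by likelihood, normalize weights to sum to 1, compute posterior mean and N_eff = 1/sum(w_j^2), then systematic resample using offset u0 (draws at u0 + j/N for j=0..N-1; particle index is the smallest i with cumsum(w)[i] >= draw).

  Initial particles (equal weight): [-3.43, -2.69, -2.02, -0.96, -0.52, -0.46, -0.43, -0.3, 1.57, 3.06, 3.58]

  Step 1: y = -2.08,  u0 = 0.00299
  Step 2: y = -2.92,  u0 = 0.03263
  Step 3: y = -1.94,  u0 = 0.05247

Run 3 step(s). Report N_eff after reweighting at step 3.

step 1: w=[0.0863, 0.2605, 0.3449, 0.1330, 0.0541, 0.0468, 0.0434, 0.0309, 0.0000, 0.0000, 0.0000]  mean=-1.8986  Neff=4.5468  idx=[0, 1, 1, 1, 2, 2, 2, 2, 3, 3, 5]
step 2: w=[0.1372, 0.1607, 0.1607, 0.1607, 0.0903, 0.0903, 0.0903, 0.0903, 0.0090, 0.0090, 0.0017]  mean=-2.5150  Neff=7.7475  idx=[0, 0, 1, 2, 2, 3, 3, 4, 5, 6, 7]
step 3: w=[0.0242, 0.0242, 0.0856, 0.0856, 0.0856, 0.0856, 0.0856, 0.1308, 0.1308, 0.1308, 0.1308]  mean=-2.3752  Neff=9.4054  idx=[2, 3, 4, 5, 6, 7, 7, 8, 9, 10, 10]

N_eff = 9.4054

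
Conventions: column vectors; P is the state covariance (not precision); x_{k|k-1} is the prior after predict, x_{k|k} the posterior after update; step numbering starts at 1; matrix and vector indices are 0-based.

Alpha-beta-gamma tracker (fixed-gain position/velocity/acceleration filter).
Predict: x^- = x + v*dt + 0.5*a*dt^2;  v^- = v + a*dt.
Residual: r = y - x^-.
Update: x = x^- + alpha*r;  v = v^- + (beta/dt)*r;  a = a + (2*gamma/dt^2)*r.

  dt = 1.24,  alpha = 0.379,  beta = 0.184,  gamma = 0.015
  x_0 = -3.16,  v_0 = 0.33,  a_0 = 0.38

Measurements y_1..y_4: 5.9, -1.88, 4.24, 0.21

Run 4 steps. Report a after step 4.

step 1: x_pred=-2.4587  r=8.3587  x^+=0.7093  v^+=2.0415  a^+=0.5431
step 2: x_pred=3.6583  r=-5.5383  x^+=1.5593  v^+=1.8931  a^+=0.4350
step 3: x_pred=4.2412  r=-0.0012  x^+=4.2407  v^+=2.4324  a^+=0.4350
step 4: x_pred=7.5913  r=-7.3813  x^+=4.7938  v^+=1.8765  a^+=0.2910

a_post = 0.2910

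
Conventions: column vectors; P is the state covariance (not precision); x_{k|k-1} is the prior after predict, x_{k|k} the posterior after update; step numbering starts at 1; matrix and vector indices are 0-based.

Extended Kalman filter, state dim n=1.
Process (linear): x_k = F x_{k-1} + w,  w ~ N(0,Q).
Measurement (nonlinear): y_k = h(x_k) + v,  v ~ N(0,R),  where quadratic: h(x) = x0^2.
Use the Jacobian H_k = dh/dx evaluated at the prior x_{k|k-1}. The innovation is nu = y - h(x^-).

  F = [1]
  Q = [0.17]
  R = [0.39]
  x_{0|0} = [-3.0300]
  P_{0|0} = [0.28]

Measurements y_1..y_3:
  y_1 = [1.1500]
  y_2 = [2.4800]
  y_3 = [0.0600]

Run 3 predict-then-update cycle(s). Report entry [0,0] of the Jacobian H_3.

step 1: x^-=[-3.0300]  P^-=[0.4500]  H_jac=[-6.0600]  S=[16.9156]  K=[-0.1612]  nu=[-8.0309]  x^+=[-1.7353]  P^+=[0.0104]
step 2: x^-=[-1.7353]  P^-=[0.1804]  H_jac=[-3.4706]  S=[2.5627]  K=[-0.2443]  nu=[-0.5313]  x^+=[-1.6055]  P^+=[0.0275]
step 3: x^-=[-1.6055]  P^-=[0.1975]  H_jac=[-3.2110]  S=[2.4259]  K=[-0.2614]  nu=[-2.5177]  x^+=[-0.9475]  P^+=[0.0317]

H_jac[0,0] = -3.2110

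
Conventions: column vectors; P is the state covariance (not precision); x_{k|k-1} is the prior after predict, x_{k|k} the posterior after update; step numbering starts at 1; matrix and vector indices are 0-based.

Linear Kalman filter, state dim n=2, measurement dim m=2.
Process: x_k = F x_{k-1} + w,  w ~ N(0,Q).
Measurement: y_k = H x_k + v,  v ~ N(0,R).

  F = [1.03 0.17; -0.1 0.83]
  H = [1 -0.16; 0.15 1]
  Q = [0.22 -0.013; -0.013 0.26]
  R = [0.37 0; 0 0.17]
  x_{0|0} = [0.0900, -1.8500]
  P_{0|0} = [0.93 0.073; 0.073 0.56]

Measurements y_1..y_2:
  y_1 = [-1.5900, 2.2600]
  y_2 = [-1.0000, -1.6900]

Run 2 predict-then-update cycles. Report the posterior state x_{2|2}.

x_post = [-0.9855, -0.5748]

step 1: x^-=[-0.2218, -1.5445]  P^-=[1.2484 0.0314; 0.0314 0.6430]  S=[1.6248 0.1150; 0.1150 0.8505]  K=[0.7543 0.1551; -0.0989 0.7749]  nu=[-1.6153, 3.8378]  x^+=[-0.8450, 1.5891]  P^+=[0.2767 -0.0151; -0.0151 0.1340]
step 2: x^-=[-0.6002, 1.4035]  P^-=[0.5121 -0.0353; -0.0353 0.3576]  S=[0.9025 -0.0148; -0.0148 0.5285]  K=[0.5752 0.0947; -0.0916 0.6640]  nu=[-0.1752, -3.0034]  x^+=[-0.9855, -0.5748]  P^+=[0.2104 -0.0154; -0.0154 0.1152]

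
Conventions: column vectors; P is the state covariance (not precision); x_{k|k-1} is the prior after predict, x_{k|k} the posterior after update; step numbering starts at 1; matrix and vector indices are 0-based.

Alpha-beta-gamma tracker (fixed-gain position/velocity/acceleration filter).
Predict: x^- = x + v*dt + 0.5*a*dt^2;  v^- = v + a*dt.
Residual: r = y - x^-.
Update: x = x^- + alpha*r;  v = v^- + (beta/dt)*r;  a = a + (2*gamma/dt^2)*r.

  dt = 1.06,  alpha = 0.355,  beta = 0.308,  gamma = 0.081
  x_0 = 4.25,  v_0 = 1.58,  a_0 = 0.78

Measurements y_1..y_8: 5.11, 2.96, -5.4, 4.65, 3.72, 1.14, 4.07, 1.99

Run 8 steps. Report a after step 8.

a_post = 1.5872

step 1: x_pred=6.3630  r=-1.2530  x^+=5.9182  v^+=2.0427  a^+=0.5993
step 2: x_pred=8.4202  r=-5.4602  x^+=6.4818  v^+=1.0915  a^+=-0.1879
step 3: x_pred=7.5332  r=-12.9332  x^+=2.9419  v^+=-2.8657  a^+=-2.0526
step 4: x_pred=-1.2488  r=5.8988  x^+=0.8453  v^+=-3.3274  a^+=-1.2021
step 5: x_pred=-3.3572  r=7.0772  x^+=-0.8448  v^+=-2.5453  a^+=-0.1817
step 6: x_pred=-3.6449  r=4.7849  x^+=-1.9462  v^+=-1.3476  a^+=0.5081
step 7: x_pred=-3.0892  r=7.1592  x^+=-0.5477  v^+=1.2712  a^+=1.5404
step 8: x_pred=1.6652  r=0.3248  x^+=1.7805  v^+=2.9984  a^+=1.5872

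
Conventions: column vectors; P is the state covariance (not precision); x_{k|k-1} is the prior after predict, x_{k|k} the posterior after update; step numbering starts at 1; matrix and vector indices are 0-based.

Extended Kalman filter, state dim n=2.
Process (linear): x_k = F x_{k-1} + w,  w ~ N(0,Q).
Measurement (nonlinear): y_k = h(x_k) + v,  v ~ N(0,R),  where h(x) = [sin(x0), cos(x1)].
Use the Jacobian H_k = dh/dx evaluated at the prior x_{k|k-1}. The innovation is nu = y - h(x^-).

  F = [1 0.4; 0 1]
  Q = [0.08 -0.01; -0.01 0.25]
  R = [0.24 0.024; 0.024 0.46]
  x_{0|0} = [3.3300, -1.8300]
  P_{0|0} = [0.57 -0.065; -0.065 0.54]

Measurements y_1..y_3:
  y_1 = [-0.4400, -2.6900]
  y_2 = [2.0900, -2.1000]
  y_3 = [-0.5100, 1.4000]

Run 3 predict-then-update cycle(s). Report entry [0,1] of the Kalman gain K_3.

K[0,1] = -0.0563

step 1: x^-=[2.5980, -1.8300]  P^-=[0.6844 0.1410; 0.1410 0.7900]  H_jac=[-0.8559 0.0000; 0.0000 0.9666]  S=[0.7413 -0.0926; -0.0926 1.1981]  K=[-0.7835 0.0532; -0.0839 0.6309]  nu=[-0.9572, -2.4337]  x^+=[3.2186, -3.2850]  P^+=[0.2182 0.0058; 0.0058 0.2981]
step 2: x^-=[1.9046, -3.2850]  P^-=[0.3506 0.1151; 0.1151 0.5481]  H_jac=[-0.3276 0.0000; 0.0000 -0.1429]  S=[0.2776 0.0294; 0.0294 0.4712]  K=[-0.4128 -0.0092; -0.1190 -0.1588]  nu=[1.1452, -1.1103]  x^+=[1.4421, -3.2450]  P^+=[0.3030 0.0988; 0.0988 0.5312]
step 3: x^-=[0.1441, -3.2450]  P^-=[0.5471 0.3013; 0.3013 0.7812]  H_jac=[0.9896 0.0000; 0.0000 -0.1032]  S=[0.7758 -0.0068; -0.0068 0.4683]  K=[0.6974 -0.0563; 0.3829 -0.1666]  nu=[-0.6536, 2.3947]  x^+=[-0.4466, -3.8942]  P^+=[0.1678 0.0888; 0.0888 0.6536]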